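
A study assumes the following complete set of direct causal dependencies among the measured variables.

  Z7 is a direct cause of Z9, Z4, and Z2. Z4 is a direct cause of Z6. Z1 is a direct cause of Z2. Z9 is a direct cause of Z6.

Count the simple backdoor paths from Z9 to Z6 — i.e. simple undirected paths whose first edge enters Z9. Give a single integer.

1

A backdoor path from Z9 to Z6 is any simple undirected path whose first edge points into Z9 (i.e. leaves Z9 via a parent).
Parents of Z9: {Z7}.
Enumerating:
  P1: Z9 <- Z7 -> Z4 -> Z6
That exhausts the simple backdoor paths. Count: 1.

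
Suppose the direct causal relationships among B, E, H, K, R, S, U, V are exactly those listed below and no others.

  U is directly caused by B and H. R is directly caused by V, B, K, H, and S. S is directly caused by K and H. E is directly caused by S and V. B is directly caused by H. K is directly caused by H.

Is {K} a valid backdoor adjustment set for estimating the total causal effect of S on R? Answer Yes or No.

No

Backdoor paths from S to R (paths whose first edge points into S):
  P1: S <- H -> B -> R
  P2: S <- H -> U <- B -> R
  P3: S <- H -> K -> R
  P4: S <- H -> R
  P5: S <- K <- H -> B -> R
  P6: S <- K <- H -> U <- B -> R
  P7: S <- K <- H -> R
  P8: S <- K -> R
Condition 1 (no descendant of S in the set): holds — descendants of S are {E, R}; none are in {K}.
Condition 2 (every backdoor path blocked by {K}):
  P1: open — no interior node is in the conditioning set.
  P2: blocked at collider U (neither it nor any descendant is in the conditioning set).
  P3: blocked at chain node K ∈ conditioning set.
  P4: open — no interior node is in the conditioning set.
  P5: blocked at chain node K ∈ conditioning set.
  P6: blocked at chain node K ∈ conditioning set.
  P7: blocked at chain node K ∈ conditioning set.
  P8: blocked at fork node K ∈ conditioning set.
{K} does not satisfy the backdoor criterion.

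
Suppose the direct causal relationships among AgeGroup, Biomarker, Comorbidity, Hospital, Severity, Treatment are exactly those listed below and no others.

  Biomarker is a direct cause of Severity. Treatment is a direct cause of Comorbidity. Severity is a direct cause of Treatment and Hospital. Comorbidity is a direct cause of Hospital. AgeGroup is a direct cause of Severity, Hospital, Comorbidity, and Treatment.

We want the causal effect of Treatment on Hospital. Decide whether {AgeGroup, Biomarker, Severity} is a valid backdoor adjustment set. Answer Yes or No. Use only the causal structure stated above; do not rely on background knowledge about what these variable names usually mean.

Backdoor paths from Treatment to Hospital (paths whose first edge points into Treatment):
  P1: Treatment <- AgeGroup -> Severity -> Hospital
  P2: Treatment <- AgeGroup -> Comorbidity -> Hospital
  P3: Treatment <- AgeGroup -> Hospital
  P4: Treatment <- Severity <- AgeGroup -> Comorbidity -> Hospital
  P5: Treatment <- Severity <- AgeGroup -> Hospital
  P6: Treatment <- Severity -> Hospital
Condition 1 (no descendant of Treatment in the set): holds — descendants of Treatment are {Comorbidity, Hospital}; none are in {AgeGroup, Biomarker, Severity}.
Condition 2 (every backdoor path blocked by {AgeGroup, Biomarker, Severity}):
  P1: blocked at fork node AgeGroup ∈ conditioning set.
  P2: blocked at fork node AgeGroup ∈ conditioning set.
  P3: blocked at fork node AgeGroup ∈ conditioning set.
  P4: blocked at chain node Severity ∈ conditioning set.
  P5: blocked at chain node Severity ∈ conditioning set.
  P6: blocked at fork node Severity ∈ conditioning set.
{AgeGroup, Biomarker, Severity} satisfies the backdoor criterion.

Yes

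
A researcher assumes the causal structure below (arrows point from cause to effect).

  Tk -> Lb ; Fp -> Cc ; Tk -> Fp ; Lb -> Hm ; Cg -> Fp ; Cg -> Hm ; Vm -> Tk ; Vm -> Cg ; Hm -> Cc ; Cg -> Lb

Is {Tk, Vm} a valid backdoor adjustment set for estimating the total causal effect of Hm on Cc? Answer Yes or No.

No

Backdoor paths from Hm to Cc (paths whose first edge points into Hm):
  P1: Hm <- Cg <- Vm -> Tk -> Fp -> Cc
  P2: Hm <- Cg -> Fp -> Cc
  P3: Hm <- Cg -> Lb <- Tk -> Fp -> Cc
  P4: Hm <- Lb <- Tk <- Vm -> Cg -> Fp -> Cc
  P5: Hm <- Lb <- Tk -> Fp -> Cc
  P6: Hm <- Lb <- Cg <- Vm -> Tk -> Fp -> Cc
  P7: Hm <- Lb <- Cg -> Fp -> Cc
Condition 1 (no descendant of Hm in the set): holds — descendants of Hm are {Cc}; none are in {Tk, Vm}.
Condition 2 (every backdoor path blocked by {Tk, Vm}):
  P1: blocked at fork node Vm ∈ conditioning set.
  P2: open — no interior node is in the conditioning set.
  P3: blocked at collider Lb (neither it nor any descendant is in the conditioning set).
  P4: blocked at chain node Tk ∈ conditioning set.
  P5: blocked at fork node Tk ∈ conditioning set.
  P6: blocked at fork node Vm ∈ conditioning set.
  P7: open — no interior node is in the conditioning set.
{Tk, Vm} does not satisfy the backdoor criterion.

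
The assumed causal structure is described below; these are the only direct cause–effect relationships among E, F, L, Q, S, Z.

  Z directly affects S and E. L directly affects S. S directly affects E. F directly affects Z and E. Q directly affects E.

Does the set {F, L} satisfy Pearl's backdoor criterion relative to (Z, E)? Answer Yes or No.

Backdoor paths from Z to E (paths whose first edge points into Z):
  P1: Z <- F -> E
Condition 1 (no descendant of Z in the set): holds — descendants of Z are {E, S}; none are in {F, L}.
Condition 2 (every backdoor path blocked by {F, L}):
  P1: blocked at fork node F ∈ conditioning set.
{F, L} satisfies the backdoor criterion.

Yes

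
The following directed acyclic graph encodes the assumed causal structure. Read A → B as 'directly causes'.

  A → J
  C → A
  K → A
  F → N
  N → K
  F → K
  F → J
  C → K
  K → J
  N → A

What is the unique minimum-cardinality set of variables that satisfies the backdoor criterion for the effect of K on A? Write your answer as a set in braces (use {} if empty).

Variables eligible for adjustment (non-descendants of K, excluding K and A): {C, F, N}.
Backdoor paths from K to A:
  P1: K <- C -> A
  P2: K <- F -> N -> A
  P3: K <- F -> J <- A
  P4: K <- N <- F -> J <- A
  P5: K <- N -> A
The empty set is not sufficient: P1 (K <- C -> A) has no collider blocking it and no conditioned non-collider, so it is open.
Try {C, N}:
  P1: blocked at fork node C ∈ conditioning set.
  P2: blocked at chain node N ∈ conditioning set.
  P3: blocked at collider J (neither it nor any descendant is in the conditioning set).
  P4: blocked at chain node N ∈ conditioning set.
  P5: blocked at fork node N ∈ conditioning set.
{C, N} contains no descendant of K and blocks every backdoor path.
Every element of {C, N} is needed (dropping C leaves P1 open; dropping N leaves P2 open), so no proper subset is valid.
Among all size-2 subsets of the eligible variables, only {C, N} blocks every backdoor path, so it is the unique smallest valid adjustment set.

{C, N}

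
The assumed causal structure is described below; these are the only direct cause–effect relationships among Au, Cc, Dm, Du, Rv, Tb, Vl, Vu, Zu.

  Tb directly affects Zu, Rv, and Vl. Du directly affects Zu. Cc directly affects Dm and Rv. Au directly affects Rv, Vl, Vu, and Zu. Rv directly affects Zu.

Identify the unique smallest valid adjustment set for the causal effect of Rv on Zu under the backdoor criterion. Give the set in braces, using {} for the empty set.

Variables eligible for adjustment (non-descendants of Rv, excluding Rv and Zu): {Au, Cc, Dm, Du, Tb, Vl, Vu}.
Backdoor paths from Rv to Zu:
  P1: Rv <- Tb -> Vl <- Au -> Zu
  P2: Rv <- Tb -> Zu
  P3: Rv <- Au -> Vl <- Tb -> Zu
  P4: Rv <- Au -> Zu
The empty set is not sufficient: P2 (Rv <- Tb -> Zu) has no collider blocking it and no conditioned non-collider, so it is open.
Try {Au, Tb}:
  P1: blocked at fork node Tb ∈ conditioning set.
  P2: blocked at fork node Tb ∈ conditioning set.
  P3: blocked at fork node Au ∈ conditioning set.
  P4: blocked at fork node Au ∈ conditioning set.
{Au, Tb} contains no descendant of Rv and blocks every backdoor path.
Every element of {Au, Tb} is needed (dropping Au leaves P4 open; dropping Tb leaves P2 open), so no proper subset is valid.
Among all size-2 subsets of the eligible variables, only {Au, Tb} blocks every backdoor path, so it is the unique smallest valid adjustment set.

{Au, Tb}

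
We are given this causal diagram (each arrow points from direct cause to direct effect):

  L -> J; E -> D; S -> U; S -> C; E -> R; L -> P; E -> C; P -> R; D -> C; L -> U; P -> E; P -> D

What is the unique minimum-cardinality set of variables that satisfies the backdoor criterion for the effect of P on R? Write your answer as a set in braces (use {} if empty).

Variables eligible for adjustment (non-descendants of P, excluding P and R): {J, L, S, U}.
Backdoor paths from P to R:
  P1: P <- L -> U <- S -> C <- E -> R
  P2: P <- L -> U <- S -> C <- D <- E -> R
Each backdoor path contains an unconditioned collider, so every path is already blocked with the empty conditioning set:
  P1: blocked at collider U (neither it nor any descendant is in the conditioning set).
  P2: blocked at collider U (neither it nor any descendant is in the conditioning set).
The empty set is therefore the unique smallest valid set.

{}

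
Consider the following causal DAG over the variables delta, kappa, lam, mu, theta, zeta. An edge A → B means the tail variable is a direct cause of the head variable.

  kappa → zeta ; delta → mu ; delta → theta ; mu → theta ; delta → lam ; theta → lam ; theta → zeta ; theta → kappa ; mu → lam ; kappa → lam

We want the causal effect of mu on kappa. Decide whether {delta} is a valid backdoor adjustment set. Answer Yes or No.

Backdoor paths from mu to kappa (paths whose first edge points into mu):
  P1: mu <- delta -> theta -> kappa
  P2: mu <- delta -> theta -> zeta <- kappa
  P3: mu <- delta -> theta -> lam <- kappa
  P4: mu <- delta -> lam <- theta -> kappa
  P5: mu <- delta -> lam <- theta -> zeta <- kappa
  P6: mu <- delta -> lam <- kappa
Condition 1 (no descendant of mu in the set): holds — descendants of mu are {kappa, lam, theta, zeta}; none are in {delta}.
Condition 2 (every backdoor path blocked by {delta}):
  P1: blocked at fork node delta ∈ conditioning set.
  P2: blocked at fork node delta ∈ conditioning set.
  P3: blocked at fork node delta ∈ conditioning set.
  P4: blocked at fork node delta ∈ conditioning set.
  P5: blocked at fork node delta ∈ conditioning set.
  P6: blocked at fork node delta ∈ conditioning set.
{delta} satisfies the backdoor criterion.

Yes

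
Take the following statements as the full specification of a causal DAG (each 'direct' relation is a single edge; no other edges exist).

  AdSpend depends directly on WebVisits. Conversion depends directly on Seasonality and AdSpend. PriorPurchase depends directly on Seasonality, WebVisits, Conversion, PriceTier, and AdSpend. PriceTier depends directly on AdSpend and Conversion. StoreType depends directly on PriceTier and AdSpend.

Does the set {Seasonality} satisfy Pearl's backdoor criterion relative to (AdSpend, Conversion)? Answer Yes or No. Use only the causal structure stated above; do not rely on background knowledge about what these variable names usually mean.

Yes

Backdoor paths from AdSpend to Conversion (paths whose first edge points into AdSpend):
  P1: AdSpend <- WebVisits -> PriorPurchase <- Seasonality -> Conversion
  P2: AdSpend <- WebVisits -> PriorPurchase <- Conversion
  P3: AdSpend <- WebVisits -> PriorPurchase <- PriceTier <- Conversion
Condition 1 (no descendant of AdSpend in the set): holds — descendants of AdSpend are {Conversion, PriceTier, PriorPurchase, StoreType}; none are in {Seasonality}.
Condition 2 (every backdoor path blocked by {Seasonality}):
  P1: blocked at collider PriorPurchase (neither it nor any descendant is in the conditioning set).
  P2: blocked at collider PriorPurchase (neither it nor any descendant is in the conditioning set).
  P3: blocked at collider PriorPurchase (neither it nor any descendant is in the conditioning set).
{Seasonality} satisfies the backdoor criterion.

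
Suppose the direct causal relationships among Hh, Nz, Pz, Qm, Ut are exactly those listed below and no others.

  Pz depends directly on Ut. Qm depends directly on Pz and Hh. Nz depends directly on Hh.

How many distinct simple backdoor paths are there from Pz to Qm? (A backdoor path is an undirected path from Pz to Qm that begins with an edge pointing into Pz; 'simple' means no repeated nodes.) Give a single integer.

A backdoor path from Pz to Qm is any simple undirected path whose first edge points into Pz (i.e. leaves Pz via a parent).
Parents of Pz: {Ut}.
No simple path from any parent of Pz reaches Qm without revisiting Pz, so there are no backdoor paths.

0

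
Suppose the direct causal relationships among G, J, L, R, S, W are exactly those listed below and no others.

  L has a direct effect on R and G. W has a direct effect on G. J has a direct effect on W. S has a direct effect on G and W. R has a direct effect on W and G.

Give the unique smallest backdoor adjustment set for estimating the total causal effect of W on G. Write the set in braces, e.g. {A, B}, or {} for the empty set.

Variables eligible for adjustment (non-descendants of W, excluding W and G): {J, L, R, S}.
Backdoor paths from W to G:
  P1: W <- R <- L -> G
  P2: W <- R -> G
  P3: W <- S -> G
The empty set is not sufficient: P1 (W <- R <- L -> G) has no collider blocking it and no conditioned non-collider, so it is open.
Try {R, S}:
  P1: blocked at chain node R ∈ conditioning set.
  P2: blocked at fork node R ∈ conditioning set.
  P3: blocked at fork node S ∈ conditioning set.
{R, S} contains no descendant of W and blocks every backdoor path.
Every element of {R, S} is needed (dropping R leaves P1 open; dropping S leaves P3 open), so no proper subset is valid.
Among all size-2 subsets of the eligible variables, only {R, S} blocks every backdoor path, so it is the unique smallest valid adjustment set.

{R, S}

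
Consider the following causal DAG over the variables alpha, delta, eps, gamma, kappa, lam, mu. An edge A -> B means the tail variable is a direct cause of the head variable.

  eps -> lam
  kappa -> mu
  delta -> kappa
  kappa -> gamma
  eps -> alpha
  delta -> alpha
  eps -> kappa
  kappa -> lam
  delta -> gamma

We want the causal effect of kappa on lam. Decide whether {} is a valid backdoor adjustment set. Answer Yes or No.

No

Backdoor paths from kappa to lam (paths whose first edge points into kappa):
  P1: kappa <- delta -> alpha <- eps -> lam
  P2: kappa <- eps -> lam
Condition 1 (no descendant of kappa in the set): holds — descendants of kappa are {gamma, lam, mu}; none are in {}.
Condition 2 (every backdoor path blocked by {}):
  P1: blocked at collider alpha (neither it nor any descendant is in the conditioning set).
  P2: open — no interior node is in the conditioning set.
{} does not satisfy the backdoor criterion.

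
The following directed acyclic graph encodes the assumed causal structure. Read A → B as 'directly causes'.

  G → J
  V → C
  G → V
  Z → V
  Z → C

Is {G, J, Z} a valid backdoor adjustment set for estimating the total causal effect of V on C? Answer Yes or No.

Yes

Backdoor paths from V to C (paths whose first edge points into V):
  P1: V <- Z -> C
Condition 1 (no descendant of V in the set): holds — descendants of V are {C}; none are in {G, J, Z}.
Condition 2 (every backdoor path blocked by {G, J, Z}):
  P1: blocked at fork node Z ∈ conditioning set.
{G, J, Z} satisfies the backdoor criterion.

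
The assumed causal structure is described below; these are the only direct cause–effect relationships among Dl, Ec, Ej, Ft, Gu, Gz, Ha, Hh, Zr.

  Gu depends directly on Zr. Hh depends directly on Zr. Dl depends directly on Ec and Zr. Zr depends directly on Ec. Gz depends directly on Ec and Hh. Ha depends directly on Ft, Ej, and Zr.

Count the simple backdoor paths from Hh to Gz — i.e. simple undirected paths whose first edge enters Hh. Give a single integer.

2

A backdoor path from Hh to Gz is any simple undirected path whose first edge points into Hh (i.e. leaves Hh via a parent).
Parents of Hh: {Zr}.
Enumerating:
  P1: Hh <- Zr <- Ec -> Gz
  P2: Hh <- Zr -> Dl <- Ec -> Gz
That exhausts the simple backdoor paths. Count: 2.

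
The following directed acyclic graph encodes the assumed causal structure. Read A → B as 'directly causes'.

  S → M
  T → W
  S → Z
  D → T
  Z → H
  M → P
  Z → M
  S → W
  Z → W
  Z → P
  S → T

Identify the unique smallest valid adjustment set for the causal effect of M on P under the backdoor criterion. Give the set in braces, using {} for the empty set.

{Z}

Variables eligible for adjustment (non-descendants of M, excluding M and P): {D, H, S, T, W, Z}.
Backdoor paths from M to P:
  P1: M <- S -> Z -> P
  P2: M <- S -> T -> W <- Z -> P
  P3: M <- S -> W <- Z -> P
  P4: M <- Z -> P
The empty set is not sufficient: P1 (M <- S -> Z -> P) has no collider blocking it and no conditioned non-collider, so it is open.
Try {Z}:
  P1: blocked at chain node Z ∈ conditioning set.
  P2: blocked at collider W (neither it nor any descendant is in the conditioning set).
  P3: blocked at collider W (neither it nor any descendant is in the conditioning set).
  P4: blocked at fork node Z ∈ conditioning set.
{Z} contains no descendant of M and blocks every backdoor path.
No other singleton works — e.g. {S} leaves P4 open — so {Z} is the unique smallest valid adjustment set.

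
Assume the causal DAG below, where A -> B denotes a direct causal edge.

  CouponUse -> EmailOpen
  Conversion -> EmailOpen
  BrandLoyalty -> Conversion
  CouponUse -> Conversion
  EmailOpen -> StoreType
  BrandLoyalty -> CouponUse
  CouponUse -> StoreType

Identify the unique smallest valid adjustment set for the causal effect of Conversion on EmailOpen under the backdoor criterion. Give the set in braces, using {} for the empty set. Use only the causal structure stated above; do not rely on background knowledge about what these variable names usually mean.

Variables eligible for adjustment (non-descendants of Conversion, excluding Conversion and EmailOpen): {BrandLoyalty, CouponUse}.
Backdoor paths from Conversion to EmailOpen:
  P1: Conversion <- BrandLoyalty -> CouponUse -> EmailOpen
  P2: Conversion <- BrandLoyalty -> CouponUse -> StoreType <- EmailOpen
  P3: Conversion <- CouponUse -> EmailOpen
  P4: Conversion <- CouponUse -> StoreType <- EmailOpen
The empty set is not sufficient: P1 (Conversion <- BrandLoyalty -> CouponUse -> EmailOpen) has no collider blocking it and no conditioned non-collider, so it is open.
Try {CouponUse}:
  P1: blocked at chain node CouponUse ∈ conditioning set.
  P2: blocked at chain node CouponUse ∈ conditioning set.
  P3: blocked at fork node CouponUse ∈ conditioning set.
  P4: blocked at fork node CouponUse ∈ conditioning set.
{CouponUse} contains no descendant of Conversion and blocks every backdoor path.
No other singleton works — e.g. {BrandLoyalty} leaves P3 open — so {CouponUse} is the unique smallest valid adjustment set.

{CouponUse}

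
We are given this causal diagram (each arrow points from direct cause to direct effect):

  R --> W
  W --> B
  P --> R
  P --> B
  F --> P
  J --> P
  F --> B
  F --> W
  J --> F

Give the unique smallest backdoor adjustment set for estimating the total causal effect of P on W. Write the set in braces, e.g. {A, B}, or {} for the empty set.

{F}

Variables eligible for adjustment (non-descendants of P, excluding P and W): {F, J}.
Backdoor paths from P to W:
  P1: P <- J -> F -> W
  P2: P <- J -> F -> B <- W
  P3: P <- F -> W
  P4: P <- F -> B <- W
The empty set is not sufficient: P1 (P <- J -> F -> W) has no collider blocking it and no conditioned non-collider, so it is open.
Try {F}:
  P1: blocked at chain node F ∈ conditioning set.
  P2: blocked at chain node F ∈ conditioning set.
  P3: blocked at fork node F ∈ conditioning set.
  P4: blocked at fork node F ∈ conditioning set.
{F} contains no descendant of P and blocks every backdoor path.
No other singleton works — e.g. {J} leaves P3 open — so {F} is the unique smallest valid adjustment set.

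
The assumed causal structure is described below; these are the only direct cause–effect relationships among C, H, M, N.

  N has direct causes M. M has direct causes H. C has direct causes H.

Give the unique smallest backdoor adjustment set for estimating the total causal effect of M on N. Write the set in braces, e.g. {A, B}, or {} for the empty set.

Variables eligible for adjustment (non-descendants of M, excluding M and N): {C, H}.
Backdoor paths from M to N:
  (none)
With no backdoor paths the empty set already satisfies the criterion, and it is trivially minimal.

{}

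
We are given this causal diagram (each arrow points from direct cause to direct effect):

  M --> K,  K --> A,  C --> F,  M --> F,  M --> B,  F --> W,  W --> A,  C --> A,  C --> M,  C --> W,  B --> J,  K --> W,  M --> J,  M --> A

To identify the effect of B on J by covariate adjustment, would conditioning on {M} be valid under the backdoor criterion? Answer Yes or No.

Backdoor paths from B to J (paths whose first edge points into B):
  P1: B <- M -> J
Condition 1 (no descendant of B in the set): holds — descendants of B are {J}; none are in {M}.
Condition 2 (every backdoor path blocked by {M}):
  P1: blocked at fork node M ∈ conditioning set.
{M} satisfies the backdoor criterion.

Yes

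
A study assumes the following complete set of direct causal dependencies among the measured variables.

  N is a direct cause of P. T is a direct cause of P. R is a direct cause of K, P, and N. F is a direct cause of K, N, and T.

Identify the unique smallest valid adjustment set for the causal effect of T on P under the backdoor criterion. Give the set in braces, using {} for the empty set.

Variables eligible for adjustment (non-descendants of T, excluding T and P): {F, K, N, R}.
Backdoor paths from T to P:
  P1: T <- F -> K <- R -> N -> P
  P2: T <- F -> K <- R -> P
  P3: T <- F -> N <- R -> P
  P4: T <- F -> N -> P
The empty set is not sufficient: P4 (T <- F -> N -> P) has no collider blocking it and no conditioned non-collider, so it is open.
Try {F}:
  P1: blocked at fork node F ∈ conditioning set.
  P2: blocked at fork node F ∈ conditioning set.
  P3: blocked at fork node F ∈ conditioning set.
  P4: blocked at fork node F ∈ conditioning set.
{F} contains no descendant of T and blocks every backdoor path.
No other singleton works — e.g. {R} leaves P4 open — so {F} is the unique smallest valid adjustment set.

{F}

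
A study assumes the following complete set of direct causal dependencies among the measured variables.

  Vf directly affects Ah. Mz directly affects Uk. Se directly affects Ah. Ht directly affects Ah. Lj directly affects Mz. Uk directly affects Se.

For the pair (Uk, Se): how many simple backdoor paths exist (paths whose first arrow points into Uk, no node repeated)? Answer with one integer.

0

A backdoor path from Uk to Se is any simple undirected path whose first edge points into Uk (i.e. leaves Uk via a parent).
Parents of Uk: {Mz}.
No simple path from any parent of Uk reaches Se without revisiting Uk, so there are no backdoor paths.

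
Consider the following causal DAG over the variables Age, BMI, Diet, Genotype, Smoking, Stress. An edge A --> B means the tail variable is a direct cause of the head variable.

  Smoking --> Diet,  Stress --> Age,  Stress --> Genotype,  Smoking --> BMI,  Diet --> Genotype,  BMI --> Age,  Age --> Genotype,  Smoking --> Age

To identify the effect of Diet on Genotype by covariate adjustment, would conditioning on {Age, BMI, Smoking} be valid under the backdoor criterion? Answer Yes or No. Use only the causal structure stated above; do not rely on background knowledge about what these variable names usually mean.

Yes

Backdoor paths from Diet to Genotype (paths whose first edge points into Diet):
  P1: Diet <- Smoking -> BMI -> Age <- Stress -> Genotype
  P2: Diet <- Smoking -> BMI -> Age -> Genotype
  P3: Diet <- Smoking -> Age <- Stress -> Genotype
  P4: Diet <- Smoking -> Age -> Genotype
Condition 1 (no descendant of Diet in the set): holds — descendants of Diet are {Genotype}; none are in {Age, BMI, Smoking}.
Condition 2 (every backdoor path blocked by {Age, BMI, Smoking}):
  P1: blocked at fork node Smoking ∈ conditioning set.
  P2: blocked at fork node Smoking ∈ conditioning set.
  P3: blocked at fork node Smoking ∈ conditioning set.
  P4: blocked at fork node Smoking ∈ conditioning set.
{Age, BMI, Smoking} satisfies the backdoor criterion.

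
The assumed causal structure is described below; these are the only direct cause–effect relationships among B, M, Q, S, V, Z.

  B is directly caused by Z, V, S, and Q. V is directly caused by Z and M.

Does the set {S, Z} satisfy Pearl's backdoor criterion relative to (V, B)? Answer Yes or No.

Yes

Backdoor paths from V to B (paths whose first edge points into V):
  P1: V <- Z -> B
Condition 1 (no descendant of V in the set): holds — descendants of V are {B}; none are in {S, Z}.
Condition 2 (every backdoor path blocked by {S, Z}):
  P1: blocked at fork node Z ∈ conditioning set.
{S, Z} satisfies the backdoor criterion.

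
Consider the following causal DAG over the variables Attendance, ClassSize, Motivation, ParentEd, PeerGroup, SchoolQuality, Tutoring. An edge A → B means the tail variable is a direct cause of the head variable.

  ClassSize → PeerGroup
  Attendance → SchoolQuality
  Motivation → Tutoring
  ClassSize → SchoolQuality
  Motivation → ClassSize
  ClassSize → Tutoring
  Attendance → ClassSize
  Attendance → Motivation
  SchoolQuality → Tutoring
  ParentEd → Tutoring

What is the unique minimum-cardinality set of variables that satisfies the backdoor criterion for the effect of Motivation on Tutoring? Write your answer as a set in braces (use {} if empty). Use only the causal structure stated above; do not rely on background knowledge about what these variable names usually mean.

{Attendance}

Variables eligible for adjustment (non-descendants of Motivation, excluding Motivation and Tutoring): {Attendance, ParentEd}.
Backdoor paths from Motivation to Tutoring:
  P1: Motivation <- Attendance -> ClassSize -> SchoolQuality -> Tutoring
  P2: Motivation <- Attendance -> ClassSize -> Tutoring
  P3: Motivation <- Attendance -> SchoolQuality <- ClassSize -> Tutoring
  P4: Motivation <- Attendance -> SchoolQuality -> Tutoring
The empty set is not sufficient: P1 (Motivation <- Attendance -> ClassSize -> SchoolQuality -> Tutoring) has no collider blocking it and no conditioned non-collider, so it is open.
Try {Attendance}:
  P1: blocked at fork node Attendance ∈ conditioning set.
  P2: blocked at fork node Attendance ∈ conditioning set.
  P3: blocked at fork node Attendance ∈ conditioning set.
  P4: blocked at fork node Attendance ∈ conditioning set.
{Attendance} contains no descendant of Motivation and blocks every backdoor path.
No other singleton works — e.g. {ParentEd} leaves P1 open — so {Attendance} is the unique smallest valid adjustment set.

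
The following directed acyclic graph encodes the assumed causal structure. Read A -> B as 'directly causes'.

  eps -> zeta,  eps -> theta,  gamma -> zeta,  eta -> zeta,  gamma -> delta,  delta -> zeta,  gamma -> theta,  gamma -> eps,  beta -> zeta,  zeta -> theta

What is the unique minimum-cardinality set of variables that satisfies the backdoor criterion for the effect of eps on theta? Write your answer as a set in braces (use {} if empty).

{gamma}

Variables eligible for adjustment (non-descendants of eps, excluding eps and theta): {beta, delta, eta, gamma}.
Backdoor paths from eps to theta:
  P1: eps <- gamma -> delta -> zeta -> theta
  P2: eps <- gamma -> zeta -> theta
  P3: eps <- gamma -> theta
The empty set is not sufficient: P1 (eps <- gamma -> delta -> zeta -> theta) has no collider blocking it and no conditioned non-collider, so it is open.
Try {gamma}:
  P1: blocked at fork node gamma ∈ conditioning set.
  P2: blocked at fork node gamma ∈ conditioning set.
  P3: blocked at fork node gamma ∈ conditioning set.
{gamma} contains no descendant of eps and blocks every backdoor path.
No other singleton works — e.g. {beta} leaves P1 open — so {gamma} is the unique smallest valid adjustment set.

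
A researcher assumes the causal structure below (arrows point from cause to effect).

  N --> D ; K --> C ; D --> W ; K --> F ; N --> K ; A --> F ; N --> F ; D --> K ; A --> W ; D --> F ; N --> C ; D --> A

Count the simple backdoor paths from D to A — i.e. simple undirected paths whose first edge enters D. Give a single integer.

A backdoor path from D to A is any simple undirected path whose first edge points into D (i.e. leaves D via a parent).
Parents of D: {N}.
Enumerating:
  P1: D <- N -> K -> F <- A
  P2: D <- N -> F <- A
  P3: D <- N -> C <- K -> F <- A
That exhausts the simple backdoor paths. Count: 3.

3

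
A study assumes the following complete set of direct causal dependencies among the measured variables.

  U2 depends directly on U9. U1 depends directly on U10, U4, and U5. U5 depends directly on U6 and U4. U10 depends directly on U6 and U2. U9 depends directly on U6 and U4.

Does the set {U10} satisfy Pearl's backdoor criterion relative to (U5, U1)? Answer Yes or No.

No

Backdoor paths from U5 to U1 (paths whose first edge points into U5):
  P1: U5 <- U6 -> U9 <- U4 -> U1
  P2: U5 <- U6 -> U9 -> U2 -> U10 -> U1
  P3: U5 <- U6 -> U10 <- U2 <- U9 <- U4 -> U1
  P4: U5 <- U6 -> U10 -> U1
  P5: U5 <- U4 -> U9 <- U6 -> U10 -> U1
  P6: U5 <- U4 -> U9 -> U2 -> U10 -> U1
  P7: U5 <- U4 -> U1
Condition 1 (no descendant of U5 in the set): holds — descendants of U5 are {U1}; none are in {U10}.
Condition 2 (every backdoor path blocked by {U10}):
  P1: open — collider(s) U9 are conditioned on (or have a conditioned descendant) and no non-collider on the path is in the set.
  P2: blocked at chain node U10 ∈ conditioning set.
  P3: open — collider(s) U10 are conditioned on (or have a conditioned descendant) and no non-collider on the path is in the set.
  P4: blocked at chain node U10 ∈ conditioning set.
  P5: blocked at chain node U10 ∈ conditioning set.
  P6: blocked at chain node U10 ∈ conditioning set.
  P7: open — no interior node is in the conditioning set.
{U10} does not satisfy the backdoor criterion.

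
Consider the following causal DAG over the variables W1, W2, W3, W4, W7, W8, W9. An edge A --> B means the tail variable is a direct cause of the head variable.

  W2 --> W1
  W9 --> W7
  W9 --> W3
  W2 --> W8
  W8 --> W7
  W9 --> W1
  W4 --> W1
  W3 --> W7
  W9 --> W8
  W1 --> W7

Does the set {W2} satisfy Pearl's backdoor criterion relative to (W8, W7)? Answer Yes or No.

No

Backdoor paths from W8 to W7 (paths whose first edge points into W8):
  P1: W8 <- W9 -> W3 -> W7
  P2: W8 <- W9 -> W1 -> W7
  P3: W8 <- W9 -> W7
  P4: W8 <- W2 -> W1 <- W9 -> W3 -> W7
  P5: W8 <- W2 -> W1 <- W9 -> W7
  P6: W8 <- W2 -> W1 -> W7
Condition 1 (no descendant of W8 in the set): holds — descendants of W8 are {W7}; none are in {W2}.
Condition 2 (every backdoor path blocked by {W2}):
  P1: open — no interior node is in the conditioning set.
  P2: open — no interior node is in the conditioning set.
  P3: open — no interior node is in the conditioning set.
  P4: blocked at fork node W2 ∈ conditioning set.
  P5: blocked at fork node W2 ∈ conditioning set.
  P6: blocked at fork node W2 ∈ conditioning set.
{W2} does not satisfy the backdoor criterion.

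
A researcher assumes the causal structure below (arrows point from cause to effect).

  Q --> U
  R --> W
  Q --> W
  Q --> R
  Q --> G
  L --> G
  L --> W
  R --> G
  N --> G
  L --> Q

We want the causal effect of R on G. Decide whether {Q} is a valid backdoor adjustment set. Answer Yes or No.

Backdoor paths from R to G (paths whose first edge points into R):
  P1: R <- Q <- L -> G
  P2: R <- Q -> G
  P3: R <- Q -> W <- L -> G
Condition 1 (no descendant of R in the set): holds — descendants of R are {G, W}; none are in {Q}.
Condition 2 (every backdoor path blocked by {Q}):
  P1: blocked at chain node Q ∈ conditioning set.
  P2: blocked at fork node Q ∈ conditioning set.
  P3: blocked at fork node Q ∈ conditioning set.
{Q} satisfies the backdoor criterion.

Yes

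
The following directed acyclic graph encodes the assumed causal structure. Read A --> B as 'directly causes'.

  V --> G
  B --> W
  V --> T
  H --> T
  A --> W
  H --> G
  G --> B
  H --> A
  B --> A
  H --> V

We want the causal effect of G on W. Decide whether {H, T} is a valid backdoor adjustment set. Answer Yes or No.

Backdoor paths from G to W (paths whose first edge points into G):
  P1: G <- H -> A <- B -> W
  P2: G <- H -> A -> W
  P3: G <- V <- H -> A <- B -> W
  P4: G <- V <- H -> A -> W
  P5: G <- V -> T <- H -> A <- B -> W
  P6: G <- V -> T <- H -> A -> W
Condition 1 (no descendant of G in the set): holds — descendants of G are {A, B, W}; none are in {H, T}.
Condition 2 (every backdoor path blocked by {H, T}):
  P1: blocked at fork node H ∈ conditioning set.
  P2: blocked at fork node H ∈ conditioning set.
  P3: blocked at fork node H ∈ conditioning set.
  P4: blocked at fork node H ∈ conditioning set.
  P5: blocked at fork node H ∈ conditioning set.
  P6: blocked at fork node H ∈ conditioning set.
{H, T} satisfies the backdoor criterion.

Yes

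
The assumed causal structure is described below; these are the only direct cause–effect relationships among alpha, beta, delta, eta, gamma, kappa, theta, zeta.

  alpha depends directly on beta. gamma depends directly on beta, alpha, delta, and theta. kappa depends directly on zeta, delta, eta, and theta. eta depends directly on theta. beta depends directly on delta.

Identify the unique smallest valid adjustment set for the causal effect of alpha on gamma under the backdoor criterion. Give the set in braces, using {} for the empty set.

{beta}

Variables eligible for adjustment (non-descendants of alpha, excluding alpha and gamma): {beta, delta, eta, kappa, theta, zeta}.
Backdoor paths from alpha to gamma:
  P1: alpha <- beta <- delta -> gamma
  P2: alpha <- beta <- delta -> kappa <- theta -> gamma
  P3: alpha <- beta <- delta -> kappa <- eta <- theta -> gamma
  P4: alpha <- beta -> gamma
The empty set is not sufficient: P1 (alpha <- beta <- delta -> gamma) has no collider blocking it and no conditioned non-collider, so it is open.
Try {beta}:
  P1: blocked at chain node beta ∈ conditioning set.
  P2: blocked at chain node beta ∈ conditioning set.
  P3: blocked at chain node beta ∈ conditioning set.
  P4: blocked at fork node beta ∈ conditioning set.
{beta} contains no descendant of alpha and blocks every backdoor path.
No other singleton works — e.g. {zeta} leaves P1 open — so {beta} is the unique smallest valid adjustment set.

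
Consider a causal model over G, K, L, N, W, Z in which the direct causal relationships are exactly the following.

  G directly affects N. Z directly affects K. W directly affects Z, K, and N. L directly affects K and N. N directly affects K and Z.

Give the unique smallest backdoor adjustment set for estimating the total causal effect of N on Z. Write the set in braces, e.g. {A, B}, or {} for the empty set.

{W}

Variables eligible for adjustment (non-descendants of N, excluding N and Z): {G, L, W}.
Backdoor paths from N to Z:
  P1: N <- L -> K <- W -> Z
  P2: N <- L -> K <- Z
  P3: N <- W -> Z
  P4: N <- W -> K <- Z
The empty set is not sufficient: P3 (N <- W -> Z) has no collider blocking it and no conditioned non-collider, so it is open.
Try {W}:
  P1: blocked at collider K (neither it nor any descendant is in the conditioning set).
  P2: blocked at collider K (neither it nor any descendant is in the conditioning set).
  P3: blocked at fork node W ∈ conditioning set.
  P4: blocked at fork node W ∈ conditioning set.
{W} contains no descendant of N and blocks every backdoor path.
No other singleton works — e.g. {L} leaves P3 open — so {W} is the unique smallest valid adjustment set.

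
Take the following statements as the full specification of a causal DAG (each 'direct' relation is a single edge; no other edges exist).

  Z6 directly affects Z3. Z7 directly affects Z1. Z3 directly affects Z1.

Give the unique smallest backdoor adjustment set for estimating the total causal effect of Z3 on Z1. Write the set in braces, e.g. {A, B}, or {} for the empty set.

{}

Variables eligible for adjustment (non-descendants of Z3, excluding Z3 and Z1): {Z6, Z7}.
Backdoor paths from Z3 to Z1:
  (none)
With no backdoor paths the empty set already satisfies the criterion, and it is trivially minimal.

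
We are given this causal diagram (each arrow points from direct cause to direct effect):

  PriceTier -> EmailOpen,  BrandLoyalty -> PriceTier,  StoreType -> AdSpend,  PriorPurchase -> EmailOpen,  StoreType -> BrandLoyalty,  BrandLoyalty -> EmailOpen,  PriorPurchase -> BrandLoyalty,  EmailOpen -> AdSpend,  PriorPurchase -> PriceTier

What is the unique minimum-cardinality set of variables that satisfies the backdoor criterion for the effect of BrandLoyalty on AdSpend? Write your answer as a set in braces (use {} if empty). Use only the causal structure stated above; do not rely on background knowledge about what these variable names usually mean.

{PriorPurchase, StoreType}

Variables eligible for adjustment (non-descendants of BrandLoyalty, excluding BrandLoyalty and AdSpend): {PriorPurchase, StoreType}.
Backdoor paths from BrandLoyalty to AdSpend:
  P1: BrandLoyalty <- StoreType -> AdSpend
  P2: BrandLoyalty <- PriorPurchase -> PriceTier -> EmailOpen -> AdSpend
  P3: BrandLoyalty <- PriorPurchase -> EmailOpen -> AdSpend
The empty set is not sufficient: P1 (BrandLoyalty <- StoreType -> AdSpend) has no collider blocking it and no conditioned non-collider, so it is open.
Try {PriorPurchase, StoreType}:
  P1: blocked at fork node StoreType ∈ conditioning set.
  P2: blocked at fork node PriorPurchase ∈ conditioning set.
  P3: blocked at fork node PriorPurchase ∈ conditioning set.
{PriorPurchase, StoreType} contains no descendant of BrandLoyalty and blocks every backdoor path.
Every element of {PriorPurchase, StoreType} is needed (dropping PriorPurchase leaves P2 open; dropping StoreType leaves P1 open), so no proper subset is valid.
Among all size-2 subsets of the eligible variables, only {PriorPurchase, StoreType} blocks every backdoor path, so it is the unique smallest valid adjustment set.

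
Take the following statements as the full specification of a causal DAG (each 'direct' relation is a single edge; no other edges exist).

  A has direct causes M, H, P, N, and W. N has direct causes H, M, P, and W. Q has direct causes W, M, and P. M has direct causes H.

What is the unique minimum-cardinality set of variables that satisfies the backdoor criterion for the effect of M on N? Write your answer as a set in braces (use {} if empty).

{H}

Variables eligible for adjustment (non-descendants of M, excluding M and N): {H, P, W}.
Backdoor paths from M to N:
  P1: M <- H -> N
  P2: M <- H -> A <- P -> Q <- W -> N
  P3: M <- H -> A <- P -> N
  P4: M <- H -> A <- W -> Q <- P -> N
  P5: M <- H -> A <- W -> N
  P6: M <- H -> A <- N
The empty set is not sufficient: P1 (M <- H -> N) has no collider blocking it and no conditioned non-collider, so it is open.
Try {H}:
  P1: blocked at fork node H ∈ conditioning set.
  P2: blocked at fork node H ∈ conditioning set.
  P3: blocked at fork node H ∈ conditioning set.
  P4: blocked at fork node H ∈ conditioning set.
  P5: blocked at fork node H ∈ conditioning set.
  P6: blocked at fork node H ∈ conditioning set.
{H} contains no descendant of M and blocks every backdoor path.
No other singleton works — e.g. {P} leaves P1 open — so {H} is the unique smallest valid adjustment set.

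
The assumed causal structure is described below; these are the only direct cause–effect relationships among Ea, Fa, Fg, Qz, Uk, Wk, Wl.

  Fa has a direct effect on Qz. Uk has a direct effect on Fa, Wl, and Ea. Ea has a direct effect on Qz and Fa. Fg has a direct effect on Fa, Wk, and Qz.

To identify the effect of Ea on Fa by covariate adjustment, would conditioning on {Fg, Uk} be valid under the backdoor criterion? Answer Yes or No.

Backdoor paths from Ea to Fa (paths whose first edge points into Ea):
  P1: Ea <- Uk -> Fa
Condition 1 (no descendant of Ea in the set): holds — descendants of Ea are {Fa, Qz}; none are in {Fg, Uk}.
Condition 2 (every backdoor path blocked by {Fg, Uk}):
  P1: blocked at fork node Uk ∈ conditioning set.
{Fg, Uk} satisfies the backdoor criterion.

Yes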